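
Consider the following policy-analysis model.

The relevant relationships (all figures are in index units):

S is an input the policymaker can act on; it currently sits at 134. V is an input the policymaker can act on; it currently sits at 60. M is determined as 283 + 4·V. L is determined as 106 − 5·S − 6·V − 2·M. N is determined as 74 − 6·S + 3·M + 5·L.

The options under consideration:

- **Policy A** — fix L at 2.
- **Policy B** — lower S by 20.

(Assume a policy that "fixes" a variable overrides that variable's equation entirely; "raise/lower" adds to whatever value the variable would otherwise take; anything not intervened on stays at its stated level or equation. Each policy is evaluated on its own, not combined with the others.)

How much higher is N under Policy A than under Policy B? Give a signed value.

9240

Policy A (L := 2):
  S = 134
  V = 60
  M = 283 + 4·60 = 523
  L = 2
  N = 74 − 6·134 + 3·523 + 5·2 = 849
Policy B (S − 20):
  S = 134 − 20 = 114
  V = 60
  M = 283 + 4·60 = 523
  L = 106 − 5·114 − 6·60 − 2·523 = -1870
  N = 74 − 6·114 + 3·523 + 5·(-1870) = -8391
N: 849 − (-8391) = 9240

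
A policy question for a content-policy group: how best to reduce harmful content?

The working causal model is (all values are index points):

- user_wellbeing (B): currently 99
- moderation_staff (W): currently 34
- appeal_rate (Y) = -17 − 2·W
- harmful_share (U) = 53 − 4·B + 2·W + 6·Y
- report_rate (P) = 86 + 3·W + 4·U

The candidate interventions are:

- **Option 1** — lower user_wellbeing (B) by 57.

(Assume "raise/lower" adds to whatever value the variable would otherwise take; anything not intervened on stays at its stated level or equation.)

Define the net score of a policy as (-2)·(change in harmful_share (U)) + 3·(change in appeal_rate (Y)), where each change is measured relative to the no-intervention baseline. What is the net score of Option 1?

Baseline:
  B = 99
  W = 34
  Y = -17 − 2·34 = -85
  U = 53 − 4·99 + 2·34 + 6·(-85) = -785
Option 1 (B − 57):
  B = 99 − 57 = 42
  W = 34
  Y = -17 − 2·34 = -85
  U = 53 − 4·42 + 2·34 + 6·(-85) = -557
ΔU = -557 − (-785) = 228; ΔY = -85 − (-85) = 0
Score = (-2)·228 + 3·0 = -456

-456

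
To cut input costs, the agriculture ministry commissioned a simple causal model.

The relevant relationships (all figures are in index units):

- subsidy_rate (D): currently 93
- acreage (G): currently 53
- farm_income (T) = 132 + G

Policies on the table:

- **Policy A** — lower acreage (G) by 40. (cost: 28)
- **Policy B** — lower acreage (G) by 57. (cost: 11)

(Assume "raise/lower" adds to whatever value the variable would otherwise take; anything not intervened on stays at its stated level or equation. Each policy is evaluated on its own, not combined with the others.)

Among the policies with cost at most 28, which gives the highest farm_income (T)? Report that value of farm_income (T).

Policy A (G − 40):
  G = 53 − 40 = 13
  T = 132 + 13 = 145
Policy B (G − 57):
  G = 53 − 57 = -4
  T = 132 + (-4) = 128
Comparing — Policy A: T=145, Policy B: T=128. Highest is 145 (Policy A).

145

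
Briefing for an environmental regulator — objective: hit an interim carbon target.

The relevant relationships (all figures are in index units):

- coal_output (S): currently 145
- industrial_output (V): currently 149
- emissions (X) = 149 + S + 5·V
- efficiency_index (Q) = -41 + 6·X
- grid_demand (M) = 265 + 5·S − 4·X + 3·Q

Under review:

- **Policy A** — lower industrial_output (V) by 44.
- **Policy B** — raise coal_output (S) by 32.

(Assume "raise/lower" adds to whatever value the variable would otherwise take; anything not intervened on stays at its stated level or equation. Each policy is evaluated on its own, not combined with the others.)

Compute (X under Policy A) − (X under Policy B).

-252

Policy A (V − 44):
  S = 145
  V = 149 − 44 = 105
  X = 149 + 145 + 5·105 = 819
Policy B (S + 32):
  S = 145 + 32 = 177
  V = 149
  X = 149 + 177 + 5·149 = 1071
X: 819 − 1071 = -252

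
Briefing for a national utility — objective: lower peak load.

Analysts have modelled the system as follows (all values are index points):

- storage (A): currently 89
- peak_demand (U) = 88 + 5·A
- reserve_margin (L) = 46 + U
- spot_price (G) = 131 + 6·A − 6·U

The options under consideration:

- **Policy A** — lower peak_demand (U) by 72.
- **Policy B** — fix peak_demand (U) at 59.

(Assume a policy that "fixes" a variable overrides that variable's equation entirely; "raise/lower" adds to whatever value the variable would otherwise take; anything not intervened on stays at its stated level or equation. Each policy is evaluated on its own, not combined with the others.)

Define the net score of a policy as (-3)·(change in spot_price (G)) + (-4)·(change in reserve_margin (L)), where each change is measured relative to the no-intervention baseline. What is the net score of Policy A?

-1008

Baseline:
  A = 89
  U = 88 + 5·89 = 533
  L = 46 + 533 = 579
  G = 131 + 6·89 − 6·533 = -2533
Policy A (U − 72):
  A = 89
  U = 88 + 5·89 (−72 from intervention) = 461
  L = 46 + 461 = 507
  G = 131 + 6·89 − 6·461 = -2101
ΔG = -2101 − (-2533) = 432; ΔL = 507 − 579 = -72
Score = (-3)·432 + (-4)·(-72) = -1008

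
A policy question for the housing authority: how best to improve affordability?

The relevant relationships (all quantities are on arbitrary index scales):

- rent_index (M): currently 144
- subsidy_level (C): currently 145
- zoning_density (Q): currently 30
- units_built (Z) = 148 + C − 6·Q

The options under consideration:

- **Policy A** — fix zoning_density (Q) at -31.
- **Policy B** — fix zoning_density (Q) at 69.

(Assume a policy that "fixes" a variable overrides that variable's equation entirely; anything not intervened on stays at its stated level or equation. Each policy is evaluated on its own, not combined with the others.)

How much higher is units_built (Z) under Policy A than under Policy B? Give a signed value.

Policy A (Q := -31):
  C = 145
  Q = -31
  Z = 148 + 145 − 6·(-31) = 479
Policy B (Q := 69):
  C = 145
  Q = 69
  Z = 148 + 145 − 6·69 = -121
Z: 479 − (-121) = 600

600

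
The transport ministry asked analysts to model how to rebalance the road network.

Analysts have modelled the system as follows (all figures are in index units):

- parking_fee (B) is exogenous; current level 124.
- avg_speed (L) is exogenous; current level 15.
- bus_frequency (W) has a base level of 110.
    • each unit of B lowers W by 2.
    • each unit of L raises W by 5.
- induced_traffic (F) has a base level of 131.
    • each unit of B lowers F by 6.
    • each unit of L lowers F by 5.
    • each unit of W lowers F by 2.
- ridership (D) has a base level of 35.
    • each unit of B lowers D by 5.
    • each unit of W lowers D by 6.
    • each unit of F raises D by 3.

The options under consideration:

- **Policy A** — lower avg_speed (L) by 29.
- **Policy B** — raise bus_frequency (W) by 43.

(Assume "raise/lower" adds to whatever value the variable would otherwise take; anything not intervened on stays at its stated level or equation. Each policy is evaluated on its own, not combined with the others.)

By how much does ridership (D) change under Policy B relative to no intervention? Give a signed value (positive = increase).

-516

Baseline:
  B = 124
  L = 15
  W = 110 − 2·124 + 5·15 = -63
  F = 131 − 6·124 − 5·15 − 2·(-63) = -562
  D = 35 − 5·124 − 6·(-63) + 3·(-562) = -1893
Policy B (W + 43):
  B = 124
  L = 15
  W = 110 − 2·124 + 5·15 (+43 from intervention) = -20
  F = 131 − 6·124 − 5·15 − 2·(-20) = -648
  D = 35 − 5·124 − 6·(-20) + 3·(-648) = -2409
Change in D: -2409 − (-1893) = -516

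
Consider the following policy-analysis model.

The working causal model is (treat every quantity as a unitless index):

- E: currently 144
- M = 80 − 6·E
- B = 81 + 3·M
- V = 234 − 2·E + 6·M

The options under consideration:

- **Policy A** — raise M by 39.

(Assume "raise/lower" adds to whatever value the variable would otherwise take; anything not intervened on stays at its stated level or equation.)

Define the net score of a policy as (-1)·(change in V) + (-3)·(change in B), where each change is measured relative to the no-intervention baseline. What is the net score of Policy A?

-585

Baseline:
  E = 144
  M = 80 − 6·144 = -784
  B = 81 + 3·(-784) = -2271
  V = 234 − 2·144 + 6·(-784) = -4758
Policy A (M + 39):
  E = 144
  M = 80 − 6·144 (+39 from intervention) = -745
  B = 81 + 3·(-745) = -2154
  V = 234 − 2·144 + 6·(-745) = -4524
ΔV = -4524 − (-4758) = 234; ΔB = -2154 − (-2271) = 117
Score = (-1)·234 + (-3)·117 = -585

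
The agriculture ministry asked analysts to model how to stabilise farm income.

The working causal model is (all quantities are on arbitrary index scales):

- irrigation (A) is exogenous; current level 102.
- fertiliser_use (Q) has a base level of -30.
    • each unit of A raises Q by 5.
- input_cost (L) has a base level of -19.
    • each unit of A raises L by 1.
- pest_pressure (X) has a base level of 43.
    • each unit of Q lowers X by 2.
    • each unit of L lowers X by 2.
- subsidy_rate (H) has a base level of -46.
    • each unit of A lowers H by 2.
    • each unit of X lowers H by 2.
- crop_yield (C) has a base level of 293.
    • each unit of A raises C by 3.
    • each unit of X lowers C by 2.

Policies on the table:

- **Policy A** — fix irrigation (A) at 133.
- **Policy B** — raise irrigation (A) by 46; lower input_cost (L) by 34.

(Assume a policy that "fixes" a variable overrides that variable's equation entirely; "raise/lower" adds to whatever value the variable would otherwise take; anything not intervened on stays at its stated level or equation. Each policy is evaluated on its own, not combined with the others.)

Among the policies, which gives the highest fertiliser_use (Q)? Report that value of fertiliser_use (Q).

Policy A (A := 133):
  A = 133
  Q = -30 + 5·133 = 635
Policy B (A + 46, L − 34):
  A = 102 + 46 = 148
  Q = -30 + 5·148 = 710
Comparing — Policy A: Q=635, Policy B: Q=710. Highest is 710 (Policy B).

710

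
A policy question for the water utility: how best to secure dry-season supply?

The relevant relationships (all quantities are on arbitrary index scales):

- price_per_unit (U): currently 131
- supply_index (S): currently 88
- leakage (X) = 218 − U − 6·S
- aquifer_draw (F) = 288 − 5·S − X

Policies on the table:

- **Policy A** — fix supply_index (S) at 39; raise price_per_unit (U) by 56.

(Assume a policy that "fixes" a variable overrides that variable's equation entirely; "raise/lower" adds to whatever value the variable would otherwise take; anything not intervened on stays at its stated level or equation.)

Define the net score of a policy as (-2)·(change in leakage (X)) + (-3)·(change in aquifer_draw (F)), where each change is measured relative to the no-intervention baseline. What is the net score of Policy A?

-497

Baseline:
  U = 131
  S = 88
  X = 218 − 131 − 6·88 = -441
  F = 288 − 5·88 − (-441) = 289
Policy A (S := 39, U + 56):
  U = 131 + 56 = 187
  S = 39
  X = 218 − 187 − 6·39 = -203
  F = 288 − 5·39 − (-203) = 296
ΔX = -203 − (-441) = 238; ΔF = 296 − 289 = 7
Score = (-2)·238 + (-3)·7 = -497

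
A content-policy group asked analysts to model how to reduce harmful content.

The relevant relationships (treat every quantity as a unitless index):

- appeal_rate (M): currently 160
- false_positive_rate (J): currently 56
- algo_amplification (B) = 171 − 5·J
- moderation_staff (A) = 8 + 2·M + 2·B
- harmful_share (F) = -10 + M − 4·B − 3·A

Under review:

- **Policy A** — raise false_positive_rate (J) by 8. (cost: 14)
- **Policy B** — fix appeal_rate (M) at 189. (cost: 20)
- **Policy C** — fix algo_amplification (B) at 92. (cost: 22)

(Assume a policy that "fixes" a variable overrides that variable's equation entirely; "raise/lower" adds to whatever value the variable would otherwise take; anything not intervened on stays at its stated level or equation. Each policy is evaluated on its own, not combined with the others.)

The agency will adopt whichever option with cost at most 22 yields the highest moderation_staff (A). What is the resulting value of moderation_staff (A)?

Policy A (J + 8):
  M = 160
  J = 56 + 8 = 64
  B = 171 − 5·64 = -149
  A = 8 + 2·160 + 2·(-149) = 30
Policy B (M := 189):
  M = 189
  J = 56
  B = 171 − 5·56 = -109
  A = 8 + 2·189 + 2·(-109) = 168
Policy C (B := 92):
  M = 160
  J = 56
  B = 92
  A = 8 + 2·160 + 2·92 = 512
Comparing — Policy A: A=30, Policy B: A=168, Policy C: A=512. Highest is 512 (Policy C).

512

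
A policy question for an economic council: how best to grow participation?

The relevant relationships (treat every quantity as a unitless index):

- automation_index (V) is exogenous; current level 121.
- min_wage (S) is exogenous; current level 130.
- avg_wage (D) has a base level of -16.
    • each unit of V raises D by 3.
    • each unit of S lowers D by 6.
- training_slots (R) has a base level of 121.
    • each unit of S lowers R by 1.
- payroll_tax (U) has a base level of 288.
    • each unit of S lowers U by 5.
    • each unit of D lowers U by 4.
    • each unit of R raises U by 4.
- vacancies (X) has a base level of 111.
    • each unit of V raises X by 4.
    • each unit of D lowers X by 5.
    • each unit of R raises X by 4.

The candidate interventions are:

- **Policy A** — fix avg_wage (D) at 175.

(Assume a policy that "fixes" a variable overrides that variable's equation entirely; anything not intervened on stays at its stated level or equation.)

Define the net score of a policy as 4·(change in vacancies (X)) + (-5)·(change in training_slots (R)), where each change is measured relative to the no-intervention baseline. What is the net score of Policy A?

Baseline:
  V = 121
  S = 130
  D = -16 + 3·121 − 6·130 = -433
  R = 121 − 130 = -9
  X = 111 + 4·121 − 5·(-433) + 4·(-9) = 2724
Policy A (D := 175):
  V = 121
  S = 130
  D = 175
  R = 121 − 130 = -9
  X = 111 + 4·121 − 5·175 + 4·(-9) = -316
ΔX = -316 − 2724 = -3040; ΔR = -9 − (-9) = 0
Score = 4·(-3040) + (-5)·0 = -12160

-12160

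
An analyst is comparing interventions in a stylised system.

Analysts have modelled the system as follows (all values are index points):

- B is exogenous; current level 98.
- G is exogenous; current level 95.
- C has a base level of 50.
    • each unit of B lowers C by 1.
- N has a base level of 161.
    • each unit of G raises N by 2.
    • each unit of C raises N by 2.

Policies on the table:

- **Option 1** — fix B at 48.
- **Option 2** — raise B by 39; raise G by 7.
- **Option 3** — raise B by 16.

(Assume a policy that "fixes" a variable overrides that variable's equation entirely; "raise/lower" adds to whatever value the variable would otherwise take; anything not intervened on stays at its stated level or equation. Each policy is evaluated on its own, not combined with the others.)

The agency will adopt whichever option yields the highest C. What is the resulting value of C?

Option 1 (B := 48):
  B = 48
  C = 50 − 48 = 2
Option 2 (B + 39, G + 7):
  B = 98 + 39 = 137
  C = 50 − 137 = -87
Option 3 (B + 16):
  B = 98 + 16 = 114
  C = 50 − 114 = -64
Comparing — Option 1: C=2, Option 2: C=-87, Option 3: C=-64. Highest is 2 (Option 1).

2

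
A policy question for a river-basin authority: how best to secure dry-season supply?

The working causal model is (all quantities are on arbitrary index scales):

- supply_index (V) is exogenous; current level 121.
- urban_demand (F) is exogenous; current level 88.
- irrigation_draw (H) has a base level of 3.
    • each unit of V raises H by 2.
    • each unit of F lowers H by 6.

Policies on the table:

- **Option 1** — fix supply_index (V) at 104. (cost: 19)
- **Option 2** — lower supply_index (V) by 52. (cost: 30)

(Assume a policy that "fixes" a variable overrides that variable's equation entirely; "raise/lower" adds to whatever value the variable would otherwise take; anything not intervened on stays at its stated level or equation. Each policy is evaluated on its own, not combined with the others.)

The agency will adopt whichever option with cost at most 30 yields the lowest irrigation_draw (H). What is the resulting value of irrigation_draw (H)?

Option 1 (V := 104):
  V = 104
  F = 88
  H = 3 + 2·104 − 6·88 = -317
Option 2 (V − 52):
  V = 121 − 52 = 69
  F = 88
  H = 3 + 2·69 − 6·88 = -387
Comparing — Option 1: H=-317, Option 2: H=-387. Lowest is -387 (Option 2).

-387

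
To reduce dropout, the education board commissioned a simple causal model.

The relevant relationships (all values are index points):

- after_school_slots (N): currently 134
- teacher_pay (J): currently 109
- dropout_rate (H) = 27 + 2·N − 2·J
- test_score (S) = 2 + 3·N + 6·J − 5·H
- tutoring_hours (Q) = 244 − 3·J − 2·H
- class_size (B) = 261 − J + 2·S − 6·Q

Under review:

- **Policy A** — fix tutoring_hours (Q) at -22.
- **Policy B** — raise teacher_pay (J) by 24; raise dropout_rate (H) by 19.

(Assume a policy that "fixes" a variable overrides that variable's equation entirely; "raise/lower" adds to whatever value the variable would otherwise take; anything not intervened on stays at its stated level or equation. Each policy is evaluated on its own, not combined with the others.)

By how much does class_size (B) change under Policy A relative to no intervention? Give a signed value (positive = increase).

Baseline:
  N = 134
  J = 109
  H = 27 + 2·134 − 2·109 = 77
  S = 2 + 3·134 + 6·109 − 5·77 = 673
  Q = 244 − 3·109 − 2·77 = -237
  B = 261 − 109 + 2·673 − 6·(-237) = 2920
Policy A (Q := -22):
  N = 134
  J = 109
  H = 27 + 2·134 − 2·109 = 77
  S = 2 + 3·134 + 6·109 − 5·77 = 673
  Q = -22
  B = 261 − 109 + 2·673 − 6·(-22) = 1630
Change in B: 1630 − 2920 = -1290

-1290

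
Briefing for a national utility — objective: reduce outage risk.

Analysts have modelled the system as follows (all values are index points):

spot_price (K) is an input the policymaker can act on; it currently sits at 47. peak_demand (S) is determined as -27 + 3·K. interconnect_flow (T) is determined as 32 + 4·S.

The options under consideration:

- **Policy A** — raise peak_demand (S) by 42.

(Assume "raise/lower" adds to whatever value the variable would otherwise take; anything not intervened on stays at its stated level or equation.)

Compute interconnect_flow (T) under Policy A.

656

Policy A (S + 42):
  K = 47
  S = -27 + 3·47 (+42 from intervention) = 156
  T = 32 + 4·156 = 656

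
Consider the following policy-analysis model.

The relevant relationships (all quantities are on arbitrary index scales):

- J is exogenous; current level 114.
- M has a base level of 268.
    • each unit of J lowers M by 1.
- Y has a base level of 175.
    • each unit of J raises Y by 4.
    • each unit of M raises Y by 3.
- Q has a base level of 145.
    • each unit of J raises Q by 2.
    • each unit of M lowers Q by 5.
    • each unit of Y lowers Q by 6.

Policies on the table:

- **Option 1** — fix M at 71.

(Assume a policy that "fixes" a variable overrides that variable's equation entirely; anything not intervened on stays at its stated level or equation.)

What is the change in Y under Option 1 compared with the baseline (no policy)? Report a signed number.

Baseline:
  J = 114
  M = 268 − 114 = 154
  Y = 175 + 4·114 + 3·154 = 1093
Option 1 (M := 71):
  J = 114
  M = 71
  Y = 175 + 4·114 + 3·71 = 844
Change in Y: 844 − 1093 = -249

-249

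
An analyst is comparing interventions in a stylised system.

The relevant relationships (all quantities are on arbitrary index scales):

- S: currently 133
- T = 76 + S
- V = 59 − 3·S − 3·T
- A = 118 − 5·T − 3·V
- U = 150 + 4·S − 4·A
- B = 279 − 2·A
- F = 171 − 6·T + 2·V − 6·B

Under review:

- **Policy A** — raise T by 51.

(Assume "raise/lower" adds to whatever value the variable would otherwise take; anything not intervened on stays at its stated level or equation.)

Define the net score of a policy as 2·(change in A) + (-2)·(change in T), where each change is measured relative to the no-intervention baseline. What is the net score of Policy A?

306

Baseline:
  S = 133
  T = 76 + 133 = 209
  V = 59 − 3·133 − 3·209 = -967
  A = 118 − 5·209 − 3·(-967) = 1974
Policy A (T + 51):
  S = 133
  T = 76 + 133 (+51 from intervention) = 260
  V = 59 − 3·133 − 3·260 = -1120
  A = 118 − 5·260 − 3·(-1120) = 2178
ΔA = 2178 − 1974 = 204; ΔT = 260 − 209 = 51
Score = 2·204 + (-2)·51 = 306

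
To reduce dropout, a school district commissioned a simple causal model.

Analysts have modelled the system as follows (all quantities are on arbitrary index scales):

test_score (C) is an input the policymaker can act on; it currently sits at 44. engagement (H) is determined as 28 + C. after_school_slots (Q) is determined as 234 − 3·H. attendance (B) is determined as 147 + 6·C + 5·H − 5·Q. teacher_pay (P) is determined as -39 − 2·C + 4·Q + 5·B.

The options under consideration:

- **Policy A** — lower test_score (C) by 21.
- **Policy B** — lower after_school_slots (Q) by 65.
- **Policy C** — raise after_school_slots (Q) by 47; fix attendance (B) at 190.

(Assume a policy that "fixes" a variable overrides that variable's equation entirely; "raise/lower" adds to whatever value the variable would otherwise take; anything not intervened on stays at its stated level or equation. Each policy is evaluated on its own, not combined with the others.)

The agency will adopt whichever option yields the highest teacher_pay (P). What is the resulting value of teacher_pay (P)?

4715

Policy A (C − 21):
  C = 44 − 21 = 23
  H = 28 + 23 = 51
  Q = 234 − 3·51 = 81
  B = 147 + 6·23 + 5·51 − 5·81 = 135
  P = -39 − 2·23 + 4·81 + 5·135 = 914
Policy B (Q − 65):
  C = 44
  H = 28 + 44 = 72
  Q = 234 − 3·72 (−65 from intervention) = -47
  B = 147 + 6·44 + 5·72 − 5·(-47) = 1006
  P = -39 − 2·44 + 4·(-47) + 5·1006 = 4715
Policy C (Q + 47, B := 190):
  C = 44
  H = 28 + 44 = 72
  Q = 234 − 3·72 (+47 from intervention) = 65
  B = 190
  P = -39 − 2·44 + 4·65 + 5·190 = 1083
Comparing — Policy A: P=914, Policy B: P=4715, Policy C: P=1083. Highest is 4715 (Policy B).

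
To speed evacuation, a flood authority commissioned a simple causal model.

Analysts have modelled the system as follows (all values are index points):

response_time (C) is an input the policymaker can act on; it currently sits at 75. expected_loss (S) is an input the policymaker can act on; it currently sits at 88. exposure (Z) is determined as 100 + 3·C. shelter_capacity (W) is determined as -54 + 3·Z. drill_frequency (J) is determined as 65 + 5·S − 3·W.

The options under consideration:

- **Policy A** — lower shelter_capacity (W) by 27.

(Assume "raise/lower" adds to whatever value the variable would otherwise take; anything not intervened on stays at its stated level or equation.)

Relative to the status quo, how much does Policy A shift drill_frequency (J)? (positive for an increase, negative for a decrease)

81

Baseline:
  C = 75
  S = 88
  Z = 100 + 3·75 = 325
  W = -54 + 3·325 = 921
  J = 65 + 5·88 − 3·921 = -2258
Policy A (W − 27):
  C = 75
  S = 88
  Z = 100 + 3·75 = 325
  W = -54 + 3·325 (−27 from intervention) = 894
  J = 65 + 5·88 − 3·894 = -2177
Change in J: -2177 − (-2258) = 81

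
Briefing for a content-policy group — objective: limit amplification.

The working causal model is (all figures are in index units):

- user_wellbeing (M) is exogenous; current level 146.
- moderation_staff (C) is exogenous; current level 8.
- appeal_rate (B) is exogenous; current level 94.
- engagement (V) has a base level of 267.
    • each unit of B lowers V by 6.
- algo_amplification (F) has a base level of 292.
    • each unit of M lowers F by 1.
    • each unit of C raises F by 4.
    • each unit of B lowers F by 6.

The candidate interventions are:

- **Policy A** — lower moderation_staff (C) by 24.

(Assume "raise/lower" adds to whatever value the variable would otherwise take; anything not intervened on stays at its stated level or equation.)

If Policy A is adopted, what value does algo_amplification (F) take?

Policy A (C − 24):
  M = 146
  C = 8 − 24 = -16
  B = 94
  F = 292 − 146 + 4·(-16) − 6·94 = -482

-482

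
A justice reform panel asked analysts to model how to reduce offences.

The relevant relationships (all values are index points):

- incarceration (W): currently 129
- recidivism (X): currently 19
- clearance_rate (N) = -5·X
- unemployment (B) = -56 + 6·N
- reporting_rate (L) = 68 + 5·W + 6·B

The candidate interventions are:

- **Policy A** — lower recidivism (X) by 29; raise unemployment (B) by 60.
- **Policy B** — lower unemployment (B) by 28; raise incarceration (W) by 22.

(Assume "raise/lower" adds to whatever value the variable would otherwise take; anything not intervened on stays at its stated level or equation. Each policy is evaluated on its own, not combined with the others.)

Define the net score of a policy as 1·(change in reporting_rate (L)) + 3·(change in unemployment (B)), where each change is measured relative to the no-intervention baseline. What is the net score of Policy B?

-142

Baseline:
  W = 129
  X = 19
  N = 0 − 5·19 = -95
  B = -56 + 6·(-95) = -626
  L = 68 + 5·129 + 6·(-626) = -3043
Policy B (B − 28, W + 22):
  W = 129 + 22 = 151
  X = 19
  N = 0 − 5·19 = -95
  B = -56 + 6·(-95) (−28 from intervention) = -654
  L = 68 + 5·151 + 6·(-654) = -3101
ΔL = -3101 − (-3043) = -58; ΔB = -654 − (-626) = -28
Score = 1·(-58) + 3·(-28) = -142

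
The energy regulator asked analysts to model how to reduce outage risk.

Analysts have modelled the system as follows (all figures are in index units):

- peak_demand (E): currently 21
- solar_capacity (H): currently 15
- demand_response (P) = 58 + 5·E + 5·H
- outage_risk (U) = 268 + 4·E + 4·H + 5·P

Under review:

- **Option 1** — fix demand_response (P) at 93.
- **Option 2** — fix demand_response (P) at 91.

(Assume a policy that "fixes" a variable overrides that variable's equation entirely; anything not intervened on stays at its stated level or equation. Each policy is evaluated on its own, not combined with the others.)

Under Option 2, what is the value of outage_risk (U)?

Option 2 (P := 91):
  E = 21
  H = 15
  P = 91
  U = 268 + 4·21 + 4·15 + 5·91 = 867

867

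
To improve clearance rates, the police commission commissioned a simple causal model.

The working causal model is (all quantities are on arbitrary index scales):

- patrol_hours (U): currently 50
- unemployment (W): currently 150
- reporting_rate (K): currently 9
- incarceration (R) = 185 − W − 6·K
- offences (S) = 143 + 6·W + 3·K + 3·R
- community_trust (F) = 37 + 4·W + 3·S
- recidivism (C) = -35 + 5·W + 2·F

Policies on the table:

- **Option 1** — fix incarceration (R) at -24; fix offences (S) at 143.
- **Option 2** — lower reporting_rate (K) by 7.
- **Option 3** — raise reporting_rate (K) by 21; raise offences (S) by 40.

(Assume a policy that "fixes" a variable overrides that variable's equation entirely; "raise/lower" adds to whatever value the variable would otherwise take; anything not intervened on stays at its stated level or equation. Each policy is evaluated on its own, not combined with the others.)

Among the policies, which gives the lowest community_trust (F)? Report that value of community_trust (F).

1066

Option 1 (R := -24, S := 143):
  W = 150
  K = 9
  R = -24
  S = 143
  F = 37 + 4·150 + 3·143 = 1066
Option 2 (K − 7):
  W = 150
  K = 9 − 7 = 2
  R = 185 − 150 − 6·2 = 23
  S = 143 + 6·150 + 3·2 + 3·23 = 1118
  F = 37 + 4·150 + 3·1118 = 3991
Option 3 (K + 21, S + 40):
  W = 150
  K = 9 + 21 = 30
  R = 185 − 150 − 6·30 = -145
  S = 143 + 6·150 + 3·30 + 3·(-145) (+40 from intervention) = 738
  F = 37 + 4·150 + 3·738 = 2851
Comparing — Option 1: F=1066, Option 2: F=3991, Option 3: F=2851. Lowest is 1066 (Option 1).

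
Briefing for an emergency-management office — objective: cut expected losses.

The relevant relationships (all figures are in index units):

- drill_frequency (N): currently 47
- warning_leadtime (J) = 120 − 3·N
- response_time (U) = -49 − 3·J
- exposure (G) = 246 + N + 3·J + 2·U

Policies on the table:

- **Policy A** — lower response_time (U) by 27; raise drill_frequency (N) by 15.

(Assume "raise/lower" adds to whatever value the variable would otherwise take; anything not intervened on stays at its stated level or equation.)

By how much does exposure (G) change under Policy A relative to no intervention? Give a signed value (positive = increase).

Baseline:
  N = 47
  J = 120 − 3·47 = -21
  U = -49 − 3·(-21) = 14
  G = 246 + 47 + 3·(-21) + 2·14 = 258
Policy A (U − 27, N + 15):
  N = 47 + 15 = 62
  J = 120 − 3·62 = -66
  U = -49 − 3·(-66) (−27 from intervention) = 122
  G = 246 + 62 + 3·(-66) + 2·122 = 354
Change in G: 354 − 258 = 96

96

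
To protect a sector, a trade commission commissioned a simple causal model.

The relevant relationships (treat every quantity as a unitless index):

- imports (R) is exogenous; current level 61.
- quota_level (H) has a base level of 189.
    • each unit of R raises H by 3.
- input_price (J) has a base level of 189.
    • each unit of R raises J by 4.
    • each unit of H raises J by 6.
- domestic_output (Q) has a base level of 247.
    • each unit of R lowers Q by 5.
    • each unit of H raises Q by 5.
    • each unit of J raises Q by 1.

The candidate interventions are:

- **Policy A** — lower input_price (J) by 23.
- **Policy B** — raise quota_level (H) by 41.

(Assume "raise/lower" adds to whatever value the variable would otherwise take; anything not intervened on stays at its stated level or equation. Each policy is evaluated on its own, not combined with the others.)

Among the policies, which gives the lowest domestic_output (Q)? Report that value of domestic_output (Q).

Policy A (J − 23):
  R = 61
  H = 189 + 3·61 = 372
  J = 189 + 4·61 + 6·372 (−23 from intervention) = 2642
  Q = 247 − 5·61 + 5·372 + 2642 = 4444
Policy B (H + 41):
  R = 61
  H = 189 + 3·61 (+41 from intervention) = 413
  J = 189 + 4·61 + 6·413 = 2911
  Q = 247 − 5·61 + 5·413 + 2911 = 4918
Comparing — Policy A: Q=4444, Policy B: Q=4918. Lowest is 4444 (Policy A).

4444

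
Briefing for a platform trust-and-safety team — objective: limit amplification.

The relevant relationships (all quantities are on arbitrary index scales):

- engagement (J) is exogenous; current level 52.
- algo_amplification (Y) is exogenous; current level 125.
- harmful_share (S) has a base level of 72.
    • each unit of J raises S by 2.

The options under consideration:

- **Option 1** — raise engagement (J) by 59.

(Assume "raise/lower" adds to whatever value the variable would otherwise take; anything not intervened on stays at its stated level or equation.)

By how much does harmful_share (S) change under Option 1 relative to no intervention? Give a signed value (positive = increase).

118

Baseline:
  J = 52
  S = 72 + 2·52 = 176
Option 1 (J + 59):
  J = 52 + 59 = 111
  S = 72 + 2·111 = 294
Change in S: 294 − 176 = 118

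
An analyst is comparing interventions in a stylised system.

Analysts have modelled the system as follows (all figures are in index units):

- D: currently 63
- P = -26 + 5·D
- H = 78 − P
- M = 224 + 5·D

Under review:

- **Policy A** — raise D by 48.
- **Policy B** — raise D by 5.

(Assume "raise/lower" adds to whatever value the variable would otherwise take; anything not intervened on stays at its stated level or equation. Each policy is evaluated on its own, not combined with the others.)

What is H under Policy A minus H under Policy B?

-215

Policy A (D + 48):
  D = 63 + 48 = 111
  P = -26 + 5·111 = 529
  H = 78 − 529 = -451
Policy B (D + 5):
  D = 63 + 5 = 68
  P = -26 + 5·68 = 314
  H = 78 − 314 = -236
H: -451 − (-236) = -215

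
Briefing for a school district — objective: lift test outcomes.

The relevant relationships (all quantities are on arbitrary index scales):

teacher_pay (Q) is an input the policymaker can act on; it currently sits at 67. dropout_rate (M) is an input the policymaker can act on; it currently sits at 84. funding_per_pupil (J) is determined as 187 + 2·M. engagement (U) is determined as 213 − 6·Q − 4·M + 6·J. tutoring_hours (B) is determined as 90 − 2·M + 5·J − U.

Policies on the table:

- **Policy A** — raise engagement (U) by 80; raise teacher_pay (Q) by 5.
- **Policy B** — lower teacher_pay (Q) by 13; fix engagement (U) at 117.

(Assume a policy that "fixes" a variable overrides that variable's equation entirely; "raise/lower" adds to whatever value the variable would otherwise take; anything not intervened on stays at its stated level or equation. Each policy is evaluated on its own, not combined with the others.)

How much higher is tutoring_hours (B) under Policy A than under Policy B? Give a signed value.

-1538

Policy A (U + 80, Q + 5):
  Q = 67 + 5 = 72
  M = 84
  J = 187 + 2·84 = 355
  U = 213 − 6·72 − 4·84 + 6·355 (+80 from intervention) = 1655
  B = 90 − 2·84 + 5·355 − 1655 = 42
Policy B (Q − 13, U := 117):
  Q = 67 − 13 = 54
  M = 84
  J = 187 + 2·84 = 355
  U = 117
  B = 90 − 2·84 + 5·355 − 117 = 1580
B: 42 − 1580 = -1538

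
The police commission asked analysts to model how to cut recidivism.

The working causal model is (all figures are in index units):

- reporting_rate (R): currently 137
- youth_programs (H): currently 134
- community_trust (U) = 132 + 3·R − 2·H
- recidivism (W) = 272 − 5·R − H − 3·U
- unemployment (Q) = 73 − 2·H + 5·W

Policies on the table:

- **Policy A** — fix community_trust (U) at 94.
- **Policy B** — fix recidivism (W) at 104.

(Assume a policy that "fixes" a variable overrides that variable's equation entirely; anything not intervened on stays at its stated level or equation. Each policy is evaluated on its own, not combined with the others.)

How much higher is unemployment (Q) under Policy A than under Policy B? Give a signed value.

Policy A (U := 94):
  R = 137
  H = 134
  U = 94
  W = 272 − 5·137 − 134 − 3·94 = -829
  Q = 73 − 2·134 + 5·(-829) = -4340
Policy B (W := 104):
  R = 137
  H = 134
  U = 132 + 3·137 − 2·134 = 275
  W = 104
  Q = 73 − 2·134 + 5·104 = 325
Q: -4340 − 325 = -4665

-4665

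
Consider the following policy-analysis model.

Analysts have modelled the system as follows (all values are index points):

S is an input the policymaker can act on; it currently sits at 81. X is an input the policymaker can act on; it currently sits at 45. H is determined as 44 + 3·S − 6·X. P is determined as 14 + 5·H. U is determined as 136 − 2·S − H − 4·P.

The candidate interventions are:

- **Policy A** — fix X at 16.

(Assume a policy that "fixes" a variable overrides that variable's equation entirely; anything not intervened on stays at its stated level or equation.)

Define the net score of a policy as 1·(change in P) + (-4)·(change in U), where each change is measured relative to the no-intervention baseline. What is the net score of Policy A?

15486

Baseline:
  S = 81
  X = 45
  H = 44 + 3·81 − 6·45 = 17
  P = 14 + 5·17 = 99
  U = 136 − 2·81 − 17 − 4·99 = -439
Policy A (X := 16):
  S = 81
  X = 16
  H = 44 + 3·81 − 6·16 = 191
  P = 14 + 5·191 = 969
  U = 136 − 2·81 − 191 − 4·969 = -4093
ΔP = 969 − 99 = 870; ΔU = -4093 − (-439) = -3654
Score = 1·870 + (-4)·(-3654) = 15486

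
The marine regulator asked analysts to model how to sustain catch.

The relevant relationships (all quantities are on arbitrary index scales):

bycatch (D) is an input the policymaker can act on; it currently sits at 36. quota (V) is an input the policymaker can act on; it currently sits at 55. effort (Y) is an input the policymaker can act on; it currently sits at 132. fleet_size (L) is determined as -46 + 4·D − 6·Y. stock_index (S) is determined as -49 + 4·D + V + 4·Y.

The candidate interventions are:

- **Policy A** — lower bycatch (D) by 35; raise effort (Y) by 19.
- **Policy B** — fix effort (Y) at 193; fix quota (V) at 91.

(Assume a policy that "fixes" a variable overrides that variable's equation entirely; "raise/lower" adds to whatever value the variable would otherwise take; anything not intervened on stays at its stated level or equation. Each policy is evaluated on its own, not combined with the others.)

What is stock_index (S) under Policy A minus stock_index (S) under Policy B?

Policy A (D − 35, Y + 19):
  D = 36 − 35 = 1
  V = 55
  Y = 132 + 19 = 151
  S = -49 + 4·1 + 55 + 4·151 = 614
Policy B (Y := 193, V := 91):
  D = 36
  V = 91
  Y = 193
  S = -49 + 4·36 + 91 + 4·193 = 958
S: 614 − 958 = -344

-344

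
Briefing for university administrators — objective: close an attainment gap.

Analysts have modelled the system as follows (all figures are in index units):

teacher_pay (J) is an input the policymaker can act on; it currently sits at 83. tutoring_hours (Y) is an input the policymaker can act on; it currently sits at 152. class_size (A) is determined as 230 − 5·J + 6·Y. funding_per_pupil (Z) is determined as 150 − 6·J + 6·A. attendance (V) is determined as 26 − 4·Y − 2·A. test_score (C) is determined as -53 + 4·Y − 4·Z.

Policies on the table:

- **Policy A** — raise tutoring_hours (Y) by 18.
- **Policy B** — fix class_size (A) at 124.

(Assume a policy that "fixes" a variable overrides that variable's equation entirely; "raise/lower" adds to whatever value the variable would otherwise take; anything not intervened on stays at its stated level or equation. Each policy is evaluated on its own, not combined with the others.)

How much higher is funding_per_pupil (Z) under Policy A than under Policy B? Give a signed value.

4266

Policy A (Y + 18):
  J = 83
  Y = 152 + 18 = 170
  A = 230 − 5·83 + 6·170 = 835
  Z = 150 − 6·83 + 6·835 = 4662
Policy B (A := 124):
  J = 83
  Y = 152
  A = 124
  Z = 150 − 6·83 + 6·124 = 396
Z: 4662 − 396 = 4266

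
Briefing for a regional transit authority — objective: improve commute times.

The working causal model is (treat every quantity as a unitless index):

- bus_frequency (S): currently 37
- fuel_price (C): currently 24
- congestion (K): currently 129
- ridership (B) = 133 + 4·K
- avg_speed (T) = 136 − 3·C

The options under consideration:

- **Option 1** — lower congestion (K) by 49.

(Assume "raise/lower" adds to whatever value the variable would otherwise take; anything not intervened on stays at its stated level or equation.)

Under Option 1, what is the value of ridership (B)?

Option 1 (K − 49):
  K = 129 − 49 = 80
  B = 133 + 4·80 = 453

453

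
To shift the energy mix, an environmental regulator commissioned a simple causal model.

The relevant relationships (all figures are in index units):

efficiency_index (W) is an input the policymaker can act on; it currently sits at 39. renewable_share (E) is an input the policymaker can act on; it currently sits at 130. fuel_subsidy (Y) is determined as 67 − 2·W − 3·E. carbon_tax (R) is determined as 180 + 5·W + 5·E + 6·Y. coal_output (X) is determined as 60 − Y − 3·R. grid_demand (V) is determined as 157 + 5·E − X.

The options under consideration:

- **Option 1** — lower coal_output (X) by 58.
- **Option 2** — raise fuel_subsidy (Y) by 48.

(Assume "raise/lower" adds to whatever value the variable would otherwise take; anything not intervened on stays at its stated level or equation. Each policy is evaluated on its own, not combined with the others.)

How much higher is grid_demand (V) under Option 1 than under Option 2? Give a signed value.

Option 1 (X − 58):
  W = 39
  E = 130
  Y = 67 − 2·39 − 3·130 = -401
  R = 180 + 5·39 + 5·130 + 6·(-401) = -1381
  X = 60 − (-401) − 3·(-1381) (−58 from intervention) = 4546
  V = 157 + 5·130 − 4546 = -3739
Option 2 (Y + 48):
  W = 39
  E = 130
  Y = 67 − 2·39 − 3·130 (+48 from intervention) = -353
  R = 180 + 5·39 + 5·130 + 6·(-353) = -1093
  X = 60 − (-353) − 3·(-1093) = 3692
  V = 157 + 5·130 − 3692 = -2885
V: -3739 − (-2885) = -854

-854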